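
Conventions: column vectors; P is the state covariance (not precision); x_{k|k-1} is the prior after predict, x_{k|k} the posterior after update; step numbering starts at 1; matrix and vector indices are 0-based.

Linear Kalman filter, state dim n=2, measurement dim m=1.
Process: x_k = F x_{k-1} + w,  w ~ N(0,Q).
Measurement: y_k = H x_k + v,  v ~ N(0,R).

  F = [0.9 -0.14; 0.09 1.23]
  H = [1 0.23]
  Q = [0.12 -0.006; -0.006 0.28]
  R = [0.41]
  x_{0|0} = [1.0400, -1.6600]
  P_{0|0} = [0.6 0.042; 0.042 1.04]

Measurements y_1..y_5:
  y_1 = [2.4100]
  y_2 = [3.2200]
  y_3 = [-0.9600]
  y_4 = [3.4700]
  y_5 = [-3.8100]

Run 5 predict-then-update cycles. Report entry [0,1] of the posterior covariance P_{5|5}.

P_post[0,1] = -2.5144

step 1: x^-=[1.1684, -1.9482]  P^-=[0.6158 -0.0905; -0.0905 1.8676]  S=[1.0830]  K=[0.5494; 0.3131]  nu=[1.6897]  x^+=[2.0967, -1.4192]  P^+=[0.2889 -0.2768; -0.2768 1.7614]
step 2: x^-=[2.0857, -1.5570]  P^-=[0.4583 -0.5888; -0.5888 2.8860]  S=[0.7501]  K=[0.4304; 0.0999]  nu=[1.4924]  x^+=[2.7281, -1.4079]  P^+=[0.3193 -0.6211; -0.6211 2.8785]
step 3: x^-=[2.6524, -1.4861]  P^-=[0.5916 -1.1555; -1.1555 4.4999]  S=[0.7081]  K=[0.4601; -0.1702]  nu=[-3.2706]  x^+=[1.1475, -0.9294]  P^+=[0.4417 -1.1001; -1.1001 4.4794]
step 4: x^-=[1.1629, -1.0399]  P^-=[0.8428 -1.9455; -1.9455 6.8169]  S=[0.7185]  K=[0.5502; -0.5256]  nu=[2.5463]  x^+=[2.5639, -2.3781]  P^+=[0.6253 -1.7377; -1.7377 6.6184]
step 5: x^-=[2.6404, -2.6943]  P^-=[1.1941 -2.9968; -2.9968 9.9134]  S=[0.7500]  K=[0.6731; -0.9557]  nu=[-5.8307]  x^+=[-1.2844, 2.8780]  P^+=[0.8543 -2.5144; -2.5144 9.2284]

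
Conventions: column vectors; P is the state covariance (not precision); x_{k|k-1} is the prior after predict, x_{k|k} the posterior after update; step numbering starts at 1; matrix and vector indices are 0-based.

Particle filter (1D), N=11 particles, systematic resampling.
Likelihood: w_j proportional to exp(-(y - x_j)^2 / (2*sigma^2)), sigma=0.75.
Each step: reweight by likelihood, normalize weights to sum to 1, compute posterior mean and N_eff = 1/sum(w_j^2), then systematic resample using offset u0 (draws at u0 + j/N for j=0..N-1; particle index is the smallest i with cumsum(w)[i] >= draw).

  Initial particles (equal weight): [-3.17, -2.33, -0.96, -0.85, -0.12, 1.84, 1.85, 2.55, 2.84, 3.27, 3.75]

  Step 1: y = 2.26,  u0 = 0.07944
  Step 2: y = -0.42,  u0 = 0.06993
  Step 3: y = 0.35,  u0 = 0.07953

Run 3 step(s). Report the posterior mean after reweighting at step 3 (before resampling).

step 1: w=[0.0000, 0.0000, 0.0000, 0.0000, 0.0017, 0.2172, 0.2188, 0.2358, 0.1884, 0.1026, 0.0353]  mean=2.4088  Neff=5.0509  idx=[5, 5, 6, 6, 7, 7, 7, 8, 8, 9, 10]
step 2: w=[0.2471, 0.2471, 0.2373, 0.2373, 0.0091, 0.0091, 0.0091, 0.0018, 0.0018, 0.0001, 0.0000]  mean=1.8680  Neff=4.2546  idx=[0, 0, 1, 1, 1, 2, 2, 2, 3, 3, 5]
step 3: w=[0.1003, 0.1003, 0.1003, 0.1003, 0.1003, 0.0977, 0.0977, 0.0977, 0.0977, 0.0977, 0.0098]  mean=1.8518  Neff=10.1867  idx=[0, 1, 2, 3, 4, 5, 6, 7, 8, 9, 9]

post_mean = 1.8518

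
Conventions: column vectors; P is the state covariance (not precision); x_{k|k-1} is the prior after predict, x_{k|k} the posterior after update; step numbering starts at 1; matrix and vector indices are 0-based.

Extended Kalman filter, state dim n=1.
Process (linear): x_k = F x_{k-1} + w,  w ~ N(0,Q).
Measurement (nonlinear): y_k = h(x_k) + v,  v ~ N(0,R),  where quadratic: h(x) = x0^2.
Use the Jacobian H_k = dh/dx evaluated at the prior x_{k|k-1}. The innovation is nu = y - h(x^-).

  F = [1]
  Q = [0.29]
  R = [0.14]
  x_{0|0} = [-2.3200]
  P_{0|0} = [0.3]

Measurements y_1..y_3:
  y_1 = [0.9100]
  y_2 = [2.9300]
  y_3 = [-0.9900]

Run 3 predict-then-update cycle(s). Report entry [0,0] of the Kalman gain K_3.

K[0,0] = -0.2781

step 1: x^-=[-2.3200]  P^-=[0.5900]  H_jac=[-4.6400]  S=[12.8425]  K=[-0.2132]  nu=[-4.4724]  x^+=[-1.3666]  P^+=[0.0064]
step 2: x^-=[-1.3666]  P^-=[0.2964]  H_jac=[-2.7333]  S=[2.3546]  K=[-0.3441]  nu=[1.0623]  x^+=[-1.7322]  P^+=[0.0176]
step 3: x^-=[-1.7322]  P^-=[0.3076]  H_jac=[-3.4644]  S=[3.8321]  K=[-0.2781]  nu=[-3.9905]  x^+=[-0.6224]  P^+=[0.0112]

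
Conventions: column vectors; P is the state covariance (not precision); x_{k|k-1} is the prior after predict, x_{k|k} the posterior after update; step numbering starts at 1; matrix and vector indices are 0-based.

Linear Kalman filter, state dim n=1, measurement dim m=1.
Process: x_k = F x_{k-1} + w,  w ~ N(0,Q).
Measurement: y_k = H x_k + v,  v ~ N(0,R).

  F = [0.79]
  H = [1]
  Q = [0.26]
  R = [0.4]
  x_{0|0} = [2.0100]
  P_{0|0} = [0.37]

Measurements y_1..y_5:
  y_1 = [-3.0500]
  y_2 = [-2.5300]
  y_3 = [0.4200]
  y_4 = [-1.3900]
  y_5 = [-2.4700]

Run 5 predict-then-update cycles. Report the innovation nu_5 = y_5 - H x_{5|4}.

step 1: x^-=[1.5879]  P^-=[0.4909]  S=[0.8909]  K=[0.5510]  nu=[-4.6379]  x^+=[-0.9677]  P^+=[0.2204]
step 2: x^-=[-0.7645]  P^-=[0.3976]  S=[0.7976]  K=[0.4985]  nu=[-1.7655]  x^+=[-1.6445]  P^+=[0.1994]
step 3: x^-=[-1.2992]  P^-=[0.3844]  S=[0.7844]  K=[0.4901]  nu=[1.7192]  x^+=[-0.4566]  P^+=[0.1960]
step 4: x^-=[-0.3607]  P^-=[0.3823]  S=[0.7823]  K=[0.4887]  nu=[-1.0293]  x^+=[-0.8638]  P^+=[0.1955]
step 5: x^-=[-0.6824]  P^-=[0.3820]  S=[0.7820]  K=[0.4885]  nu=[-1.7876]  x^+=[-1.5556]  P^+=[0.1954]

innov = [-1.7876]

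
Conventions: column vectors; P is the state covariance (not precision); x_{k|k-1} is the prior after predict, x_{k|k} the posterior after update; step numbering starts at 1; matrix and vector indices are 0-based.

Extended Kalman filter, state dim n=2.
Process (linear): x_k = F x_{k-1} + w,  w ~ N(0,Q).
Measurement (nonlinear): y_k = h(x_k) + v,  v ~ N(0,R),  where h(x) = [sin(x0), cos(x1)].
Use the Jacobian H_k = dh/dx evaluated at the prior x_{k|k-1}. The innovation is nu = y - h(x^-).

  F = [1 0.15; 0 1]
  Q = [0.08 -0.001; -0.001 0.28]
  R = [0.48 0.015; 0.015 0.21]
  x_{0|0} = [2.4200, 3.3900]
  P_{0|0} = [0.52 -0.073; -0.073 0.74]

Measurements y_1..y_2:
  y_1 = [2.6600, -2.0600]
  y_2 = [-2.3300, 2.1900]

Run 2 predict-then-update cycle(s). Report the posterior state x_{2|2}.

step 1: x^-=[2.9285, 3.3900]  P^-=[0.5948 0.0370; 0.0370 1.0200]  H_jac=[-0.9774 0.0000; 0.0000 0.2459]  S=[1.0481 0.0061; 0.0061 0.2717]  K=[-0.5549 0.0460; -0.0399 0.9240]  nu=[2.4485, -1.0907]  x^+=[1.5198, 2.2845]  P^+=[0.2718 0.0054; 0.0054 0.7868]
step 2: x^-=[1.8625, 2.2845]  P^-=[0.3711 0.1224; 0.1224 1.0668]  H_jac=[-0.2875 0.0000; 0.0000 -0.7559]  S=[0.5107 0.0416; 0.0416 0.8196]  K=[-0.2006 -0.1027; 0.0113 -0.9845]  nu=[-3.2878, 2.8446]  x^+=[2.2297, -0.5531]  P^+=[0.3402 0.0325; 0.0325 0.2733]

x_post = [2.2297, -0.5531]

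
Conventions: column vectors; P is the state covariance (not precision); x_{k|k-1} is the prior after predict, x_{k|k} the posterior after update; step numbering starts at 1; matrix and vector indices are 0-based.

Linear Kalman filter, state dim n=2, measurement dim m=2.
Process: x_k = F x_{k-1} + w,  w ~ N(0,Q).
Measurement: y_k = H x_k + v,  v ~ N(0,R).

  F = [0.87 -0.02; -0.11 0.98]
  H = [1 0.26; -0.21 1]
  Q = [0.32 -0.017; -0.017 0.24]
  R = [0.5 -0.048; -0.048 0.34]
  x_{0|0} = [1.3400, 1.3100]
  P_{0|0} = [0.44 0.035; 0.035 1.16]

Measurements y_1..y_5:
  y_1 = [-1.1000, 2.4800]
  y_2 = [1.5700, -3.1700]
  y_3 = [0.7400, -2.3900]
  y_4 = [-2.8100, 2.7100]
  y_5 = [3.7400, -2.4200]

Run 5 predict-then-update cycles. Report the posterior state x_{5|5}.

x_post = [1.6003, -0.6990]

step 1: x^-=[1.1396, 1.1364]  P^-=[0.6523 -0.0519; -0.0519 1.3518]  S=[1.2167 0.1174; 0.1174 1.7424]  K=[0.5390 -0.1447; 0.1719 0.7705]  nu=[-2.5351, 1.5829]  x^+=[-0.4559, 1.9204]  P^+=[0.2806 -0.0161; -0.0161 0.2503]
step 2: x^-=[-0.4350, 1.9322]  P^-=[0.5331 -0.0626; -0.0626 0.4873]  S=[1.0335 -0.0924; -0.0924 0.8771]  K=[0.4869 -0.1477; 0.1141 0.5826]  nu=[1.5027, -5.1935]  x^+=[1.0635, -0.9220]  P^+=[0.2557 -0.0199; -0.0199 0.1884]
step 3: x^-=[0.9437, -1.0206]  P^-=[0.5143 -0.0622; -0.0622 0.4283]  S=[1.0109 -0.1034; -0.1034 0.8171]  K=[0.4776 -0.1478; 0.1053 0.5535]  nu=[0.0616, -1.1712]  x^+=[1.1463, -1.6624]  P^+=[0.2512 -0.0204; -0.0204 0.1788]
step 4: x^-=[1.0305, -1.7552]  P^-=[0.5109 -0.0620; -0.0620 0.4192]  S=[1.0070 -0.1049; -0.1049 0.8078]  K=[0.4760 -0.1478; 0.1038 0.5486]  nu=[-3.3841, 4.6816]  x^+=[-1.2720, 0.4616]  P^+=[0.2504 -0.0205; -0.0205 0.1772]
step 5: x^-=[-1.1159, 0.5923]  P^-=[0.5103 -0.0620; -0.0620 0.4177]  S=[1.0063 -0.1052; -0.1052 0.8062]  K=[0.4757 -0.1477; 0.1036 0.5477]  nu=[4.7019, -3.2467]  x^+=[1.6003, -0.6990]  P^+=[0.2503 -0.0205; -0.0205 0.1769]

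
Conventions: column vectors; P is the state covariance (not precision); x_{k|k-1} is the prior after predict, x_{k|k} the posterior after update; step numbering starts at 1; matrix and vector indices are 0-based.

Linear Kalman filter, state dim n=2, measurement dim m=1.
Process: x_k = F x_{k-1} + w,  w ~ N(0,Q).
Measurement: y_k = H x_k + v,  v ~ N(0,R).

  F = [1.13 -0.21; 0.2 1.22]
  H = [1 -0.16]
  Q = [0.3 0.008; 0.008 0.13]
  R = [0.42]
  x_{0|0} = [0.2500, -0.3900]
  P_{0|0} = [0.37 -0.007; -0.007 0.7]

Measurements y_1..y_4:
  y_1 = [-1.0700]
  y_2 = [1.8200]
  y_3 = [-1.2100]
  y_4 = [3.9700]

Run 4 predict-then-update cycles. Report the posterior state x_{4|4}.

step 1: x^-=[0.3644, -0.4258]  P^-=[0.8066 -0.0971; -0.0971 1.1833]  S=[1.2880]  K=[0.6383; -0.2224]  nu=[-1.5025]  x^+=[-0.5947, -0.0917]  P^+=[0.2818 0.0857; 0.0857 1.1196]
step 2: x^-=[-0.6528, -0.2308]  P^-=[0.6685 -0.1005; -0.1005 1.8495]  S=[1.1681]  K=[0.5861; -0.3394]  nu=[2.4358]  x^+=[0.7749, -1.0576]  P^+=[0.2673 0.1318; 0.1318 1.7149]
step 3: x^-=[1.0978, -1.1353]  P^-=[0.6543 -0.1948; -0.1948 2.7575]  S=[1.2072]  K=[0.5678; -0.5268]  nu=[-2.4894]  x^+=[-0.3158, 0.1761]  P^+=[0.2651 0.1664; 0.1664 2.4225]
step 4: x^-=[-0.3938, 0.1517]  P^-=[0.6664 -0.3304; -0.3304 3.8275]  S=[1.2901]  K=[0.5575; -0.7308]  nu=[4.3881]  x^+=[2.0526, -3.0550]  P^+=[0.2654 0.1952; 0.1952 3.1385]

x_post = [2.0526, -3.0550]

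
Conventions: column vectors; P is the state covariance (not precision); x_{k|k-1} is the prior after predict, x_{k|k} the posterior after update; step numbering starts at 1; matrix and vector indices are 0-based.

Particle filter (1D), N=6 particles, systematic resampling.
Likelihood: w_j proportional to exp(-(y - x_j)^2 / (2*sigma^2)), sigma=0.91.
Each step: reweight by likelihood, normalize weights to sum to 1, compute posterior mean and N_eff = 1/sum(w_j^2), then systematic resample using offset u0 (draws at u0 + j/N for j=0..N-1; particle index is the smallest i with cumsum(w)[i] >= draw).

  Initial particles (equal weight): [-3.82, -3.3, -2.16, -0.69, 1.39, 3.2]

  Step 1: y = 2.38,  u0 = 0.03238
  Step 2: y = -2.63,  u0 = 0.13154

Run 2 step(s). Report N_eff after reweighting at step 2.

step 1: w=[0.0000, 0.0000, 0.0000, 0.0028, 0.4524, 0.5448]  mean=2.3703  Neff=1.9940  idx=[4, 4, 4, 5, 5, 5]
step 2: w=[0.3333, 0.3333, 0.3333, 0.0000, 0.0000, 0.0000]  mean=1.3900  Neff=3.0001  idx=[0, 0, 1, 1, 2, 2]

N_eff = 3.0001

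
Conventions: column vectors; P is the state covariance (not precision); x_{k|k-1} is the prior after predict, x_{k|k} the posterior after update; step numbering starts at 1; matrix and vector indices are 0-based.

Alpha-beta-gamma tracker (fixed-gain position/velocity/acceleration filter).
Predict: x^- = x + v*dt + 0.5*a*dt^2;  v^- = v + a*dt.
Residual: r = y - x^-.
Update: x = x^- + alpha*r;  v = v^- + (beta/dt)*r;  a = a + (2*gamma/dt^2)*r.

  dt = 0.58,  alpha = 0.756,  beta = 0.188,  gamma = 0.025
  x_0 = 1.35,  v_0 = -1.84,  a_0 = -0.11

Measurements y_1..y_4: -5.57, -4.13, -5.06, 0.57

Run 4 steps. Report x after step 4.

step 1: x_pred=0.2643  r=-5.8343  x^+=-4.1464  v^+=-3.7949  a^+=-0.9772
step 2: x_pred=-6.5118  r=2.3818  x^+=-4.7112  v^+=-3.5896  a^+=-0.6231
step 3: x_pred=-6.8980  r=1.8380  x^+=-5.5085  v^+=-3.3553  a^+=-0.3500
step 4: x_pred=-7.5134  r=8.0834  x^+=-1.4023  v^+=-0.9381  a^+=0.8515

x_post = -1.4023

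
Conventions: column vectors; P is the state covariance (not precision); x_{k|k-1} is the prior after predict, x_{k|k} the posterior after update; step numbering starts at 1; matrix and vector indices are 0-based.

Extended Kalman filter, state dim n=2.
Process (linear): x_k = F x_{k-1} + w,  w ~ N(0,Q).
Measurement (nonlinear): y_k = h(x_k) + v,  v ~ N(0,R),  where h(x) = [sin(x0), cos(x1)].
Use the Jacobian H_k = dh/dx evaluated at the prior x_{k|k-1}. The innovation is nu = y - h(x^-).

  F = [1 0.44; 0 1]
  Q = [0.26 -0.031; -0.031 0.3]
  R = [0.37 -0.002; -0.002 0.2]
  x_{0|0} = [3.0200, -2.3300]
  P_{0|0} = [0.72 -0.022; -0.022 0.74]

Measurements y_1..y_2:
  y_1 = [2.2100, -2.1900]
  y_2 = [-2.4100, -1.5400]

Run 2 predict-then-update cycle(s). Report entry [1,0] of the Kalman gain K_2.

step 1: x^-=[1.9948, -2.3300]  P^-=[1.1039 0.2726; 0.2726 1.0400]  H_jac=[-0.4114 0.0000; 0.0000 0.7254]  S=[0.5568 -0.0834; -0.0834 0.7472]  K=[-0.7892 0.1766; -0.0511 1.0039]  nu=[1.2986, -1.5017]  x^+=[0.7048, -3.9039]  P^+=[0.7106 0.0509; 0.0509 0.2769]
step 2: x^-=[-1.0129, -3.9039]  P^-=[1.0690 0.1417; 0.1417 0.5769]  H_jac=[0.5294 0.0000; 0.0000 -0.6906]  S=[0.6696 -0.0538; -0.0538 0.4751]  K=[0.8362 -0.1113; 0.0451 -0.8334]  nu=[-1.5616, -0.8168]  x^+=[-2.2279, -3.2936]  P^+=[0.5848 0.0346; 0.0346 0.2415]

K[1,0] = 0.0451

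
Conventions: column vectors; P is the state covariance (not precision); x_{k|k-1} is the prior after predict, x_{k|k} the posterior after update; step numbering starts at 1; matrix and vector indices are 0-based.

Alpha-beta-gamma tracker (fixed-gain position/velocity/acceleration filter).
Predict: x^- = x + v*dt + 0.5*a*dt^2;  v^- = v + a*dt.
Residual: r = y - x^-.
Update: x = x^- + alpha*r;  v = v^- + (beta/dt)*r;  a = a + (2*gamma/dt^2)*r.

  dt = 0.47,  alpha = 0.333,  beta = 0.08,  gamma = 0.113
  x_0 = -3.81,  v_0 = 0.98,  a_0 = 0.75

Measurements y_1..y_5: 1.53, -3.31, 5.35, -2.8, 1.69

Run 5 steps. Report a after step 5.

a_post = -7.3736

step 1: x_pred=-3.2666  r=4.7966  x^+=-1.6693  v^+=2.1489  a^+=5.6573
step 2: x_pred=-0.0345  r=-3.2755  x^+=-1.1252  v^+=4.2503  a^+=2.3061
step 3: x_pred=1.1272  r=4.2228  x^+=2.5334  v^+=6.0530  a^+=6.6265
step 4: x_pred=6.1102  r=-8.9102  x^+=3.1431  v^+=7.6508  a^+=-2.4894
step 5: x_pred=6.4640  r=-4.7740  x^+=4.8743  v^+=5.6682  a^+=-7.3736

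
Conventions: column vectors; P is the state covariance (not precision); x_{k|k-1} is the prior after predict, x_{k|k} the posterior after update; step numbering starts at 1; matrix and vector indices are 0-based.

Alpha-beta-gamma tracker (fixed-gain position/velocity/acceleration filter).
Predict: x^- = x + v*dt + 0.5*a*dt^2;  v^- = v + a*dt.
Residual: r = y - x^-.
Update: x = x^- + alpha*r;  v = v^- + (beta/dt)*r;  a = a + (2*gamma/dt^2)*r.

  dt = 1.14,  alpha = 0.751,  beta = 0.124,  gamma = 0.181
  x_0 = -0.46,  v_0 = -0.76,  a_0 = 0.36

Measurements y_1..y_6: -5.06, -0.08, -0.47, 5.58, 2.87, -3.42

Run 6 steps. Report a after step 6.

a_post = -2.5184

step 1: x_pred=-1.0925  r=-3.9675  x^+=-4.0721  v^+=-0.7812  a^+=-0.7451
step 2: x_pred=-5.4468  r=5.3668  x^+=-1.4163  v^+=-1.0469  a^+=0.7498
step 3: x_pred=-2.1226  r=1.6526  x^+=-0.8815  v^+=-0.0124  a^+=1.2101
step 4: x_pred=-0.1093  r=5.6893  x^+=4.1634  v^+=1.9859  a^+=2.7948
step 5: x_pred=8.2434  r=-5.3734  x^+=4.2080  v^+=4.5876  a^+=1.2981
step 6: x_pred=10.2813  r=-13.7013  x^+=-0.0084  v^+=4.5770  a^+=-2.5184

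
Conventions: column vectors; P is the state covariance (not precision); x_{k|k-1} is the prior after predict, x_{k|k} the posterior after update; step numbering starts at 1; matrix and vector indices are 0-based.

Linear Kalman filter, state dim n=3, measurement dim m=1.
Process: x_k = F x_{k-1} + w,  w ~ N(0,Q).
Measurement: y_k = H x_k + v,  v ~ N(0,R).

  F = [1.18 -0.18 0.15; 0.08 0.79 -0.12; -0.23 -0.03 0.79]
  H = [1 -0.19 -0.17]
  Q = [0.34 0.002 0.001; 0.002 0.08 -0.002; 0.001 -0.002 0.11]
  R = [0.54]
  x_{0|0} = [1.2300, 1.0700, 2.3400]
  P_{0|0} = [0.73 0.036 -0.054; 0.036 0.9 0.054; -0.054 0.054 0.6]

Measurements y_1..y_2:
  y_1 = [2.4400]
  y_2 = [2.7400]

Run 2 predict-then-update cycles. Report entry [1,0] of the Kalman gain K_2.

K[1,0] = -0.0564

step 1: x^-=[1.6098, 0.6629, 1.5336]  P^-=[1.3618 -0.0203 -0.1773; -0.0203 0.6504 -0.0713; -0.1773 -0.0713 0.5414]  S=[2.0043]  K=[0.6964; -0.0657; -0.1276]  nu=[1.2169]  x^+=[2.4572, 0.5829, 1.3783]  P^+=[0.3898 0.0715 0.0008; 0.0715 0.6417 -0.0881; 0.0008 -0.0881 0.5088]
step 2: x^-=[3.0013, 0.4917, 0.5062]  P^-=[0.8896 -0.0085 -0.0269; -0.0085 0.5160 -0.1410; -0.0269 -0.1410 0.4536]  S=[1.4647]  K=[0.6116; -0.0564; -0.0527]  nu=[-0.0819]  x^+=[2.9513, 0.4963, 0.5105]  P^+=[0.3417 0.0420 0.0203; 0.0420 0.5114 -0.1453; 0.0203 -0.1453 0.4495]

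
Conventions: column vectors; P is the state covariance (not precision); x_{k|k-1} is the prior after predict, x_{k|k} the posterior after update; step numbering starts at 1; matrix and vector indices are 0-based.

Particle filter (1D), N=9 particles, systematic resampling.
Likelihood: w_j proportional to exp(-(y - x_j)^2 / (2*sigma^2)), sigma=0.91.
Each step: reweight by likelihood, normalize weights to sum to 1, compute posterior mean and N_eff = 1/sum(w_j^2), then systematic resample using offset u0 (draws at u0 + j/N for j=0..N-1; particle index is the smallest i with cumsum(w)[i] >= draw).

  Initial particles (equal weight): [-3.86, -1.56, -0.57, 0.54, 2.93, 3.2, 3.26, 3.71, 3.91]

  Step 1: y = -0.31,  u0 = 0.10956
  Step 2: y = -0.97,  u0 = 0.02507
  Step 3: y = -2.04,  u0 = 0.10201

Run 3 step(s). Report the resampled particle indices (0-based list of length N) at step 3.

step 1: w=[0.0002, 0.1947, 0.4802, 0.3234, 0.0009, 0.0003, 0.0002, 0.0000, 0.0000]  mean=-0.3994  Neff=2.6803  idx=[1, 2, 2, 2, 2, 2, 3, 3, 3]
step 2: w=[0.1327, 0.1487, 0.1487, 0.1487, 0.1487, 0.1487, 0.0413, 0.0413, 0.0413]  mean=-0.5637  Neff=7.5055  idx=[0, 1, 1, 2, 3, 4, 4, 5, 6]
step 3: w=[0.3122, 0.0973, 0.0973, 0.0973, 0.0973, 0.0973, 0.0973, 0.0973, 0.0064]  mean=-0.8720  Neff=6.1034  idx=[0, 0, 1, 2, 3, 4, 5, 6, 7]

resampled_idx = [0, 0, 1, 2, 3, 4, 5, 6, 7]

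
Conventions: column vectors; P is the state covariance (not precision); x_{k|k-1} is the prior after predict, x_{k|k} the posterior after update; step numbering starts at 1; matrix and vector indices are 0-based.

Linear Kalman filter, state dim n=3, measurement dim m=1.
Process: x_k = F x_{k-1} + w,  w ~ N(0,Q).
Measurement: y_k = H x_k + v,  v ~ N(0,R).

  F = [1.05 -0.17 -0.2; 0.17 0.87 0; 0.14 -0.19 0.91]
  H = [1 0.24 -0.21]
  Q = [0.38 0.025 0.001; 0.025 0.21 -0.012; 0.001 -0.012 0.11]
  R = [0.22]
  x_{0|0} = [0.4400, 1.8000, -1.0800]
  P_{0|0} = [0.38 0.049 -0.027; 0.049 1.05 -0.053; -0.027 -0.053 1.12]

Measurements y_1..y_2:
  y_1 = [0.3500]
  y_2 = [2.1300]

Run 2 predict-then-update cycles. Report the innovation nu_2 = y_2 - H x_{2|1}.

innov = [1.7211]

step 1: x^-=[0.3720, 1.6408, -1.2632]  P^-=[0.8643 -0.0090 -0.1429; -0.0090 1.0302 -0.2183; -0.1429 -0.2183 1.0917]  S=[1.2695]  K=[0.7028; 0.2238; -0.3344]  nu=[-0.6811]  x^+=[-0.1066, 1.4884, -1.0355]  P^+=[0.2373 -0.2086 0.1555; -0.2086 0.9666 -0.1233; 0.1555 -0.1233 0.9497]
step 2: x^-=[-0.1579, 1.2768, -1.2400]  P^-=[0.7084 -0.2440 0.0994; -0.2440 0.8868 -0.2584; 0.0994 -0.2584 1.0294]  S=[0.8920]  K=[0.7051; 0.0259; -0.2004]  nu=[1.7211]  x^+=[1.0556, 1.3213, -1.5849]  P^+=[0.2649 -0.2603 0.2255; -0.2603 0.8862 -0.2537; 0.2255 -0.2537 0.9935]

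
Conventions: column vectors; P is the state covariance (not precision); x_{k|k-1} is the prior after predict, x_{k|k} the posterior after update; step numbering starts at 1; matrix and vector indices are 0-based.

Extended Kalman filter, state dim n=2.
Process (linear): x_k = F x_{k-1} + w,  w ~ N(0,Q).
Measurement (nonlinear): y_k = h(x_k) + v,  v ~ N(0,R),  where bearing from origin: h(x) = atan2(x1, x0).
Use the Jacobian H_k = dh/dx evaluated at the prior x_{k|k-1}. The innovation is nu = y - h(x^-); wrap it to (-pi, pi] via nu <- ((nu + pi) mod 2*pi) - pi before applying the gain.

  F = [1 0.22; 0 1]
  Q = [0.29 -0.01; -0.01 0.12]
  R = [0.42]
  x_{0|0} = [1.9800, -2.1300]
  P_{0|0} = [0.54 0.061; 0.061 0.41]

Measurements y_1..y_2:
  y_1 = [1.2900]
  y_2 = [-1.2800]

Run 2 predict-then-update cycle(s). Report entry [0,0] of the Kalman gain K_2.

K[0,0] = 0.4471

step 1: x^-=[1.5114, -2.1300]  P^-=[0.8767 0.1412; 0.1412 0.5300]  H_jac=[0.3123 0.2216]  S=[0.5510]  K=[0.5536; 0.2931]  nu=[2.2437]  x^+=[2.7534, -1.4723]  P^+=[0.7078 0.0518; 0.0518 0.4827]
step 2: x^-=[2.4295, -1.4723]  P^-=[1.0440 0.1480; 0.1480 0.6027]  H_jac=[0.1824 0.3010]  S=[0.5256]  K=[0.4471; 0.3965]  nu=[-0.7352]  x^+=[2.1008, -1.7638]  P^+=[0.9389 0.0548; 0.0548 0.5200]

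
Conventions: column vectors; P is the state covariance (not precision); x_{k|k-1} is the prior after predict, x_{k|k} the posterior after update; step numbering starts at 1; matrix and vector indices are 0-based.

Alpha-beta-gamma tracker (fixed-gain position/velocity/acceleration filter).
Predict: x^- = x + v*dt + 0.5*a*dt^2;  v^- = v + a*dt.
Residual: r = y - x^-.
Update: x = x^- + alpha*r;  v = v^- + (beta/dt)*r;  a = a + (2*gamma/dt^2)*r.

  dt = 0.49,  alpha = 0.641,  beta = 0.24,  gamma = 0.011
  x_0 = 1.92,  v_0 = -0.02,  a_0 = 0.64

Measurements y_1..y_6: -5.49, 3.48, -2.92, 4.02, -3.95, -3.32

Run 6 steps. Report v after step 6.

v_post = -1.4894

step 1: x_pred=1.9870  r=-7.4770  x^+=-2.8057  v^+=-3.3686  a^+=-0.0451
step 2: x_pred=-4.4618  r=7.9418  x^+=0.6289  v^+=0.4991  a^+=0.6826
step 3: x_pred=0.9554  r=-3.8754  x^+=-1.5287  v^+=-1.0646  a^+=0.3275
step 4: x_pred=-2.0110  r=6.0310  x^+=1.8549  v^+=2.0499  a^+=0.8801
step 5: x_pred=2.9650  r=-6.9150  x^+=-1.4675  v^+=-0.9058  a^+=0.2465
step 6: x_pred=-1.8818  r=-1.4382  x^+=-2.8037  v^+=-1.4894  a^+=0.1147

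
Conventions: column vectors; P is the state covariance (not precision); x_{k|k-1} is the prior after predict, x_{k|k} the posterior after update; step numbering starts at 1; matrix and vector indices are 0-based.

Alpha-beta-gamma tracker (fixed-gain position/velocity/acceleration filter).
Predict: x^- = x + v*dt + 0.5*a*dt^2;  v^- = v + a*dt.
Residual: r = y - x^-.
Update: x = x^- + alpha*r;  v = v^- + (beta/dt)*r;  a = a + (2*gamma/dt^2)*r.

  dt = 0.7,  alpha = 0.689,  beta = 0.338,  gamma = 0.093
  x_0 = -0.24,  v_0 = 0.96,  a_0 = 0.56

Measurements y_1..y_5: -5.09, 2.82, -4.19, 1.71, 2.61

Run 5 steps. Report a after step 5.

a_post = 1.5038

step 1: x_pred=0.5692  r=-5.6592  x^+=-3.3300  v^+=-1.3806  a^+=-1.5882
step 2: x_pred=-4.6855  r=7.5055  x^+=0.4858  v^+=1.1318  a^+=1.2608
step 3: x_pred=1.5869  r=-5.7769  x^+=-2.3934  v^+=-0.7751  a^+=-0.9320
step 4: x_pred=-3.1643  r=4.8743  x^+=0.1941  v^+=0.9261  a^+=0.9182
step 5: x_pred=1.0673  r=1.5427  x^+=2.1302  v^+=2.3137  a^+=1.5038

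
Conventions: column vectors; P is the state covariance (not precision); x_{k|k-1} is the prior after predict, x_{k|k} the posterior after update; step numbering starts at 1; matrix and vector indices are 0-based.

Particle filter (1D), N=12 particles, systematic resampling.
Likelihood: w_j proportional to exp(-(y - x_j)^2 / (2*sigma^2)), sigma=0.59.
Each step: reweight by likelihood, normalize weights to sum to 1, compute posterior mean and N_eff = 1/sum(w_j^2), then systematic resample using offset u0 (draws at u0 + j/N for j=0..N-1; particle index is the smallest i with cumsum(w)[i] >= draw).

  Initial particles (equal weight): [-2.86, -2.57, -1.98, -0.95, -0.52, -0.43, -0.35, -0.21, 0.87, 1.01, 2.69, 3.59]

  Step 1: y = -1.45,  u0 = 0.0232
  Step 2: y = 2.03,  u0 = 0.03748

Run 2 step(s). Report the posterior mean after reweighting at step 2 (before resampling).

step 1: w=[0.0241, 0.0691, 0.2797, 0.2924, 0.1209, 0.0940, 0.0736, 0.0460, 0.0002, 0.0001, 0.0000, 0.0000]  mean=-1.2165  Neff=4.9985  idx=[0, 2, 2, 2, 2, 3, 3, 3, 4, 4, 5, 6]
step 2: w=[0.0000, 0.0000, 0.0000, 0.0000, 0.0000, 0.0045, 0.0045, 0.0045, 0.1362, 0.1362, 0.2603, 0.4539]  mean=-0.4252  Neff=3.2161  idx=[8, 8, 9, 10, 10, 10, 10, 11, 11, 11, 11, 11]

post_mean = -0.4252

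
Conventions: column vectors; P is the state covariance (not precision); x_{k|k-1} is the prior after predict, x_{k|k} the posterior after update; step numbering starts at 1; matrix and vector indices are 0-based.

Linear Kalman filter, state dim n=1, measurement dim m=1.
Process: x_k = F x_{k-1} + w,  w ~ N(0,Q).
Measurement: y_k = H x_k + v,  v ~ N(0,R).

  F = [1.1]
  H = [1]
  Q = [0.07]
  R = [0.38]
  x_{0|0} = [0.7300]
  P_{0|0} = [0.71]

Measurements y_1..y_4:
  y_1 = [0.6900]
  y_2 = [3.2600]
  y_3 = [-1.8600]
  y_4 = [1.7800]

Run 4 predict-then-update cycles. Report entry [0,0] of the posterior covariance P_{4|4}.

P_post[0,0] = 0.1594

step 1: x^-=[0.8030]  P^-=[0.9291]  S=[1.3091]  K=[0.7097]  nu=[-0.1130]  x^+=[0.7228]  P^+=[0.2697]
step 2: x^-=[0.7951]  P^-=[0.3963]  S=[0.7763]  K=[0.5105]  nu=[2.4649]  x^+=[2.0535]  P^+=[0.1940]
step 3: x^-=[2.2588]  P^-=[0.3047]  S=[0.6847]  K=[0.4450]  nu=[-4.1188]  x^+=[0.4258]  P^+=[0.1691]
step 4: x^-=[0.4683]  P^-=[0.2746]  S=[0.6546]  K=[0.4195]  nu=[1.3117]  x^+=[1.0186]  P^+=[0.1594]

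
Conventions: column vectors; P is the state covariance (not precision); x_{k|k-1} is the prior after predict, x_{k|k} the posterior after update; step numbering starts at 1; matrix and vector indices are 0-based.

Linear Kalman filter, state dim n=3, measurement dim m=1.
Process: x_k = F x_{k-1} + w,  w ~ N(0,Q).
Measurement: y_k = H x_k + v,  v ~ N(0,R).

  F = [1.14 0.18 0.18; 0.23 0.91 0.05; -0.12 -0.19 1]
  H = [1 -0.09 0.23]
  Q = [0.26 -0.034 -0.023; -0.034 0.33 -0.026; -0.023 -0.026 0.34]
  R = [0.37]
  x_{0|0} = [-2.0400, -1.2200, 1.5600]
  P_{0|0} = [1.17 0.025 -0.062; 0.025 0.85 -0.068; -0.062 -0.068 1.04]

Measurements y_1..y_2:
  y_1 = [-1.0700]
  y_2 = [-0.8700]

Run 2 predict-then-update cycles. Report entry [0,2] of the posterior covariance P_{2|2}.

step 1: x^-=[-2.2644, -1.5014, 2.0366]  P^-=[1.8222 0.4305 -0.1101; 0.4305 1.1012 -0.2322; -0.1101 -0.2322 1.4694]  S=[2.1603]  K=[0.8138; 0.1287; 0.1151]  nu=[0.5909]  x^+=[-1.7835, -1.4254, 2.1046]  P^+=[0.3914 0.2043 -0.3126; 0.2043 1.0655 -0.2642; -0.3126 -0.2642 1.4408]
step 2: x^-=[-1.9110, -1.6021, 2.5895]  P^-=[0.7883 0.4001 -0.2904; 0.4001 1.2909 -0.4881; -0.2904 -0.4881 2.0096]  S=[1.0897]  K=[0.6291; 0.1575; 0.1980]  nu=[0.3012]  x^+=[-1.7215, -1.5546, 2.6491]  P^+=[0.3571 0.2921 -0.4261; 0.2921 1.2639 -0.5221; -0.4261 -0.5221 1.9669]

P_post[0,2] = -0.4261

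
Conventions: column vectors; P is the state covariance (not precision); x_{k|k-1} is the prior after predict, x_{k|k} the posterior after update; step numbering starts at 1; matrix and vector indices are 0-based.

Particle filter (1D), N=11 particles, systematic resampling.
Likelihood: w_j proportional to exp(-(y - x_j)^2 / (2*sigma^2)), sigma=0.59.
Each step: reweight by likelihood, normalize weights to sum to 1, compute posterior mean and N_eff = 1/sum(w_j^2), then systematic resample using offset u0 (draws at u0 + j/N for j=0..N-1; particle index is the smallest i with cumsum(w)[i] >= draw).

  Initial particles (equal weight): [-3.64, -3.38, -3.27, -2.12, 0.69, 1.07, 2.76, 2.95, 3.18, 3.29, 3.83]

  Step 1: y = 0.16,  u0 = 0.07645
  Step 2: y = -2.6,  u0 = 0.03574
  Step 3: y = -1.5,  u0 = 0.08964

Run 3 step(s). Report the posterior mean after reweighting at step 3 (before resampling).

step 1: w=[0.0000, 0.0000, 0.0000, 0.0006, 0.6865, 0.3128, 0.0001, 0.0000, 0.0000, 0.0000, 0.0000]  mean=0.8074  Neff=1.7570  idx=[4, 4, 4, 4, 4, 4, 4, 5, 5, 5, 5]
step 2: w=[0.1411, 0.1411, 0.1411, 0.1411, 0.1411, 0.1411, 0.1411, 0.0032, 0.0032, 0.0032, 0.0032]  mean=0.6948  Neff=7.1783  idx=[0, 0, 1, 2, 2, 3, 4, 4, 5, 6, 6]
step 3: w=[0.0909, 0.0909, 0.0909, 0.0909, 0.0909, 0.0909, 0.0909, 0.0909, 0.0909, 0.0909, 0.0909]  mean=0.6900  Neff=11.0000  idx=[0, 1, 2, 3, 4, 5, 6, 7, 8, 9, 10]

post_mean = 0.6900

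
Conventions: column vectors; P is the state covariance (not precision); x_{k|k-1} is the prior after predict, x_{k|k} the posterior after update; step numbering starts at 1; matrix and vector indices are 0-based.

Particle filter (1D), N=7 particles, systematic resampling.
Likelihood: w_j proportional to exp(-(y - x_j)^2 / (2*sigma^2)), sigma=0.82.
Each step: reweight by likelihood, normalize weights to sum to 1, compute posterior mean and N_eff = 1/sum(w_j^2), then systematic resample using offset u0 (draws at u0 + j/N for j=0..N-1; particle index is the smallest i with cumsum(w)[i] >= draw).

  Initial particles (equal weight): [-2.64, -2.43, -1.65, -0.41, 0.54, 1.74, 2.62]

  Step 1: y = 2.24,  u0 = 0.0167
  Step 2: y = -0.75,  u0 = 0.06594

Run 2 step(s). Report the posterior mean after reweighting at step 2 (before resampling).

post_mean = 0.6559

step 1: w=[0.0000, 0.0000, 0.0000, 0.0029, 0.0630, 0.4487, 0.4854]  mean=2.0852  Neff=2.2681  idx=[4, 5, 5, 5, 6, 6, 6]
step 2: w=[0.9049, 0.0310, 0.0310, 0.0310, 0.0007, 0.0007, 0.0007]  mean=0.6559  Neff=1.2169  idx=[0, 0, 0, 0, 0, 0, 1]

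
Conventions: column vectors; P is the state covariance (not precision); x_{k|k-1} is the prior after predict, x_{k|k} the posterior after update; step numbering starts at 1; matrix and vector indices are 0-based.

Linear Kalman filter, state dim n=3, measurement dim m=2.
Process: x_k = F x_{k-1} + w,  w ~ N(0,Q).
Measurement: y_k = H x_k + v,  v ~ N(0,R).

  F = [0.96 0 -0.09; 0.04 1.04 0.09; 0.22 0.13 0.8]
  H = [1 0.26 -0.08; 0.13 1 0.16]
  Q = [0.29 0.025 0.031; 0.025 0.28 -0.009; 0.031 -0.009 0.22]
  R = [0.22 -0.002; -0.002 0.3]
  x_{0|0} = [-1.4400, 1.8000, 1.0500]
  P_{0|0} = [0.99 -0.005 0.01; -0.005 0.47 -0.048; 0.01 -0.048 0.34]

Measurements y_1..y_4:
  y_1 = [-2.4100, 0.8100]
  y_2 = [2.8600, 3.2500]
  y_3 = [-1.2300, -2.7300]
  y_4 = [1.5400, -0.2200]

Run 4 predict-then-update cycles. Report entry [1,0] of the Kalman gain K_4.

step 1: x^-=[-1.4769, 1.9089, 0.7572]  P^-=[1.2034 0.0606 0.2230; 0.0606 0.7834 0.0466; 0.2230 0.0466 0.4867]  S=[1.4734 0.4461; 0.4461 1.1561]  K=[0.8483 -0.1087; -0.0366 0.7050; 0.1053 0.0921]  nu=[-1.3688, -1.0281]  x^+=[-2.5263, 1.2343, 0.5184]  P^+=[0.2118 -0.0736 0.0733; -0.0736 0.2298 -0.0544; 0.0733 -0.0544 0.4519]
step 2: x^-=[-2.4719, 1.2292, 0.0194]  P^-=[0.4762 -0.0328 0.0895; -0.0328 0.5168 -0.0029; 0.0895 -0.0029 0.5336]  S=[0.7033 0.1670; 0.1670 0.8328]  K=[0.6746 -0.0832; -0.0014 0.6152; 0.0406 0.1049]  nu=[5.0138, 2.3390]  x^+=[0.7157, 2.6612, 0.4682]  P^+=[0.1692 -0.0589 0.0662; -0.0589 0.2019 -0.0607; 0.0662 -0.0607 0.5219]
step 3: x^-=[0.6449, 2.8385, 0.8780]  P^-=[0.4387 -0.0204 0.0721; -0.0204 0.4871 -0.0042; 0.0721 -0.0042 0.5729]  S=[0.6733 0.1642; 0.1642 0.8056]  K=[0.6530 -0.0733; 0.0125 0.5980; 0.0085 0.1185]  nu=[-2.5427, -5.7928]  x^+=[-0.5908, -0.6575, 0.1701]  P^+=[0.1630 -0.0545 0.0628; -0.0545 0.1965 -0.0624; 0.0628 -0.0624 0.5612]
step 4: x^-=[-0.5825, -0.6921, -0.0794]  P^-=[0.4339 -0.0167 0.0659; -0.0167 0.4815 -0.0028; 0.0659 -0.0028 0.5964]  S=[0.6712 0.1647; 0.1647 0.8016]  K=[0.6495 -0.0707; 0.0162 0.5941; -0.0052 0.1273]  nu=[2.2961, 0.5606]  x^+=[0.8693, -0.3218, -0.0200]  P^+=[0.1619 -0.0534 0.0617; -0.0534 0.1952 -0.0632; 0.0617 -0.0632 0.5836]

K[1,0] = 0.0162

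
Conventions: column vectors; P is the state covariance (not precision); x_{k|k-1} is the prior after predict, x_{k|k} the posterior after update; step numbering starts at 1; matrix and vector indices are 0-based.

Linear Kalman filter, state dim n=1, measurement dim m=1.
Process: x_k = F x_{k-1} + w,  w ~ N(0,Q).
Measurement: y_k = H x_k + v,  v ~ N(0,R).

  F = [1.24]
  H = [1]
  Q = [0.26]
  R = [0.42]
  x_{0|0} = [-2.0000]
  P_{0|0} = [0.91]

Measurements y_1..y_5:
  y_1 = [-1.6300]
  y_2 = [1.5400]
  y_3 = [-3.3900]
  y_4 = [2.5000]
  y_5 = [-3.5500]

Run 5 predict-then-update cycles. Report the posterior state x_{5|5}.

x_post = [-1.8884]

step 1: x^-=[-2.4800]  P^-=[1.6592]  S=[2.0792]  K=[0.7980]  nu=[0.8500]  x^+=[-1.8017]  P^+=[0.3352]
step 2: x^-=[-2.2341]  P^-=[0.7753]  S=[1.1953]  K=[0.6486]  nu=[3.7741]  x^+=[0.2139]  P^+=[0.2724]
step 3: x^-=[0.2653]  P^-=[0.6789]  S=[1.0989]  K=[0.6178]  nu=[-3.6553]  x^+=[-1.9929]  P^+=[0.2595]
step 4: x^-=[-2.4712]  P^-=[0.6590]  S=[1.0790]  K=[0.6107]  nu=[4.9712]  x^+=[0.5649]  P^+=[0.2565]
step 5: x^-=[0.7005]  P^-=[0.6544]  S=[1.0744]  K=[0.6091]  nu=[-4.2505]  x^+=[-1.8884]  P^+=[0.2558]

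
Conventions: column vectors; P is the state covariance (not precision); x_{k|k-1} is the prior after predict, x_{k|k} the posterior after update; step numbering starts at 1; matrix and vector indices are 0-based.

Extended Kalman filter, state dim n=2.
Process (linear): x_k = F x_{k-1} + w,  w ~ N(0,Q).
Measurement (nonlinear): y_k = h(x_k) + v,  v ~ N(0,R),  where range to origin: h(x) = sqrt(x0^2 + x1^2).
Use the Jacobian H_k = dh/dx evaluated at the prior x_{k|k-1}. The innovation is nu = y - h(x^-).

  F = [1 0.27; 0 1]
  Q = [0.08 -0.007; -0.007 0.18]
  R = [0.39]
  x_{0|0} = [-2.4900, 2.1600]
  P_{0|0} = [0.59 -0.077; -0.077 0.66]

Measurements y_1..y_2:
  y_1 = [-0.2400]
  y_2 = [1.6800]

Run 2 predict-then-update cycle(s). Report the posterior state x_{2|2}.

x_post = [-1.1140, 0.5877]

step 1: x^-=[-1.9068, 2.1600]  P^-=[0.6765 0.0942; 0.0942 0.8400]  H_jac=[-0.6618 0.7497]  S=[1.0649]  K=[-0.3541; 0.5328]  nu=[-3.1212]  x^+=[-0.8015, 0.4970]  P^+=[0.5430 0.2951; 0.2951 0.5377]
step 2: x^-=[-0.6673, 0.4970]  P^-=[0.8216 0.4333; 0.4333 0.7177]  H_jac=[-0.8020 0.5973]  S=[0.7593]  K=[-0.5268; 0.1069]  nu=[0.8479]  x^+=[-1.1140, 0.5877]  P^+=[0.6108 0.4761; 0.4761 0.7090]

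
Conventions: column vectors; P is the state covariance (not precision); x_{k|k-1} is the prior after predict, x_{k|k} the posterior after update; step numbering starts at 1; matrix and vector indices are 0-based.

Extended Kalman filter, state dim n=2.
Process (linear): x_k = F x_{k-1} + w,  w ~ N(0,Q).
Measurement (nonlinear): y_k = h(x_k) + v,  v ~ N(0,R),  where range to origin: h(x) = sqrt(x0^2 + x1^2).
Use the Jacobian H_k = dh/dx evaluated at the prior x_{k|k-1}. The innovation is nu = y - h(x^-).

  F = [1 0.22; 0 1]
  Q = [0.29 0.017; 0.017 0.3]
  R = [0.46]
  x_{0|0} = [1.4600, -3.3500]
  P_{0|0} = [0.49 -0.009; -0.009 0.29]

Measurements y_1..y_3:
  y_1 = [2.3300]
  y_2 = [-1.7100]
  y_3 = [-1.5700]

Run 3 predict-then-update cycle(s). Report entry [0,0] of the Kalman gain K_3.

step 1: x^-=[0.7230, -3.3500]  P^-=[0.7901 0.0718; 0.0718 0.5900]  H_jac=[0.2110 -0.9775]  S=[1.0293]  K=[0.0937; -0.5456]  nu=[-1.0971]  x^+=[0.6201, -2.7514]  P^+=[0.7810 0.1244; 0.1244 0.2836]
step 2: x^-=[0.0148, -2.7514]  P^-=[1.1395 0.2038; 0.2038 0.5836]  H_jac=[0.0054 -1.0000]  S=[1.0414]  K=[-0.1898; -0.5593]  nu=[-4.4615]  x^+=[0.8617, -0.2560]  P^+=[1.1020 0.0933; 0.0933 0.2578]
step 3: x^-=[0.8054, -0.2560]  P^-=[1.4455 0.1670; 0.1670 0.5578]  H_jac=[0.9530 -0.3029]  S=[1.7277]  K=[0.7681; -0.0057]  nu=[-2.4151]  x^+=[-1.0496, -0.2423]  P^+=[0.4262 0.1745; 0.1745 0.5577]

K[0,0] = 0.7681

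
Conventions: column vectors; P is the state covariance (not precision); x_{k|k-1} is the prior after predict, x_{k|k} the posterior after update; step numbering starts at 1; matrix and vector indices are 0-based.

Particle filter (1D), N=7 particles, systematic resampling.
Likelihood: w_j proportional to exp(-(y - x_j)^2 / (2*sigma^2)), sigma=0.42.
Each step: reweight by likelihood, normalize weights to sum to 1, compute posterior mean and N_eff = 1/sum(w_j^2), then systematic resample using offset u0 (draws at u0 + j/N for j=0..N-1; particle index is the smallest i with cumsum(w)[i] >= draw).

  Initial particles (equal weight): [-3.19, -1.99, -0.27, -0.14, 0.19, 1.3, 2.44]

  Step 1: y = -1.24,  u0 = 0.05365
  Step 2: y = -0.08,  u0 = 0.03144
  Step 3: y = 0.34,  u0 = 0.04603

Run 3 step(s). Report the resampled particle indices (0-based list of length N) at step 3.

step 1: w=[0.0001, 0.6593, 0.2256, 0.1052, 0.0099, 0.0000, 0.0000]  mean=-1.3860  Neff=2.0132  idx=[1, 1, 1, 1, 1, 2, 3]
step 2: w=[0.0000, 0.0000, 0.0000, 0.0000, 0.0000, 0.4769, 0.5230]  mean=-0.2022  Neff=1.9961  idx=[5, 5, 5, 5, 6, 6, 6]
step 3: w=[0.1179, 0.1179, 0.1179, 0.1179, 0.1762, 0.1762, 0.1762]  mean=-0.2013  Neff=6.7260  idx=[0, 1, 2, 4, 4, 5, 6]

resampled_idx = [0, 1, 2, 4, 4, 5, 6]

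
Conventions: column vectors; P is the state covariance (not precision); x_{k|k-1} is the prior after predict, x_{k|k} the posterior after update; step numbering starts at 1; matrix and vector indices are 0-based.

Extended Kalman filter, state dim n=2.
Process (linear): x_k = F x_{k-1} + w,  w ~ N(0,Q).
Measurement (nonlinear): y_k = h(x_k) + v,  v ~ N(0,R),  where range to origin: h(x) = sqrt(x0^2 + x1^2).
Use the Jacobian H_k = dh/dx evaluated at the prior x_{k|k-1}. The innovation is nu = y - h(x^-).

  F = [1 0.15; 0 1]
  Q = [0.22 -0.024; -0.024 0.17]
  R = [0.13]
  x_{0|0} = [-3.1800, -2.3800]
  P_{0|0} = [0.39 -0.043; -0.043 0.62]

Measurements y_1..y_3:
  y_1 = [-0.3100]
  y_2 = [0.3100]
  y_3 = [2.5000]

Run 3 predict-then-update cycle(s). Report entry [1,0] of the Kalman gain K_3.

K[1,0] = -0.2056

step 1: x^-=[-3.5370, -2.3800]  P^-=[0.6110 0.0260; 0.0260 0.7900]  H_jac=[-0.8297 -0.5583]  S=[0.8209]  K=[-0.6352; -0.5635]  nu=[-4.5732]  x^+=[-0.6319, 0.1971]  P^+=[0.2798 -0.2679; -0.2679 0.5293]
step 2: x^-=[-0.6023, 0.1971]  P^-=[0.4313 -0.2125; -0.2125 0.6993]  H_jac=[-0.9504 0.3110]  S=[0.7129]  K=[-0.6678; 0.5884]  nu=[-0.3238]  x^+=[-0.3861, 0.0066]  P^+=[0.1135 0.0676; 0.0676 0.4525]
step 3: x^-=[-0.3851, 0.0066]  P^-=[0.3639 0.1115; 0.1115 0.6225]  H_jac=[-0.9999 0.0172]  S=[0.4902]  K=[-0.7384; -0.2056]  nu=[2.1148]  x^+=[-1.9468, -0.4282]  P^+=[0.0966 0.0371; 0.0371 0.6018]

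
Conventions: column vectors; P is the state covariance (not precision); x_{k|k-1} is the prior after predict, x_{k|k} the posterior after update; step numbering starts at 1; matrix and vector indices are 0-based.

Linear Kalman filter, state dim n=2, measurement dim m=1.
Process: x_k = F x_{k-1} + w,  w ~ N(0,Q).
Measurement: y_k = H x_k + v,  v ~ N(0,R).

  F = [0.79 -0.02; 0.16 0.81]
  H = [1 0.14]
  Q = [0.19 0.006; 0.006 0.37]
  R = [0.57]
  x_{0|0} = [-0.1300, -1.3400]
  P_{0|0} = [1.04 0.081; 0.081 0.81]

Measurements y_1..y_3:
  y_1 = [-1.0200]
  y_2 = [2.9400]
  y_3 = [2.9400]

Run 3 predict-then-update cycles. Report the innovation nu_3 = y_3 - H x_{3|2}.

step 1: x^-=[-0.0759, -1.1062]  P^-=[0.8368 0.1759; 0.1759 0.9491]  S=[1.4747]  K=[0.5842; 0.2094]  nu=[-0.7892]  x^+=[-0.5369, -1.2715]  P^+=[0.3336 -0.0045; -0.0045 0.8844]
step 2: x^-=[-0.3988, -1.1158]  P^-=[0.3987 0.0310; 0.0310 0.9576]  S=[0.9961]  K=[0.4046; 0.1657]  nu=[3.4950]  x^+=[1.0153, -0.5367]  P^+=[0.2356 -0.0358; -0.0358 0.9303]
step 3: x^-=[0.8128, -0.2722]  P^-=[0.3386 -0.0021; -0.0021 0.9771]  S=[0.9271]  K=[0.3649; 0.1453]  nu=[2.1653]  x^+=[1.6028, 0.0424]  P^+=[0.2151 -0.0512; -0.0512 0.9575]

innov = [2.1653]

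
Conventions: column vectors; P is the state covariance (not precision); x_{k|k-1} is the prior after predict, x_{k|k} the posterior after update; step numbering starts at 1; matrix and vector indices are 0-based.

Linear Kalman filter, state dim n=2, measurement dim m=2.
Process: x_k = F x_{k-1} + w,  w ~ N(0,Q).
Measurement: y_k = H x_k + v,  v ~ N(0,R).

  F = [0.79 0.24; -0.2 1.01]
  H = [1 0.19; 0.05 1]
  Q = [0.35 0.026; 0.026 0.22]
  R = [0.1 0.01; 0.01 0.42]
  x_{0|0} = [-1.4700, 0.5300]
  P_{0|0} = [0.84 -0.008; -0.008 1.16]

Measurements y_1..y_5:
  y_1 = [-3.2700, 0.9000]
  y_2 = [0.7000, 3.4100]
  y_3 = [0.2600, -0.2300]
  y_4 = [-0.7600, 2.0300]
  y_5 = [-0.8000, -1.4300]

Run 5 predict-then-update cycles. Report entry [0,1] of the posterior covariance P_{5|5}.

P_post[0,1] = -0.0260

step 1: x^-=[-1.0341, 0.8293]  P^-=[0.9380 0.1685; 0.1685 1.4401]  S=[1.1540 0.5006; 0.5006 1.8793]  K=[0.8942 -0.1236; 0.0551 0.7561]  nu=[-2.3935, 0.1224]  x^+=[-3.1894, 0.7900]  P^+=[0.0973 -0.0478; -0.0478 0.3205]
step 2: x^-=[-2.3300, 1.4357]  P^-=[0.4110 0.0525; 0.0525 0.5702]  S=[0.5515 0.1918; 0.1918 0.9964]  K=[0.7908 -0.0790; 0.0982 0.5559]  nu=[2.7572, 2.0908]  x^+=[-0.3148, 2.8687]  P^+=[0.0839 -0.0295; -0.0295 0.2359]
step 3: x^-=[0.4398, 2.9604]  P^-=[0.4048 0.0479; 0.0479 0.4759]  S=[0.5401 0.1690; 0.1690 0.9017]  K=[0.7888 -0.0723; 0.0957 0.5125]  nu=[-0.7423, -3.2124]  x^+=[0.0865, 1.2429]  P^+=[0.0832 -0.0266; -0.0266 0.2176]
step 4: x^-=[0.3667, 1.2380]  P^-=[0.4044 0.0456; 0.0456 0.4560]  S=[0.5382 0.1629; 0.1629 0.8816]  K=[0.7890 -0.0711; 0.0936 0.5026]  nu=[-1.3619, 0.7736]  x^+=[-0.7629, 1.4993]  P^+=[0.0832 -0.0261; -0.0261 0.2133]
step 5: x^-=[-0.2429, 1.6669]  P^-=[0.4043 0.0450; 0.0450 0.4515]  S=[0.5377 0.1614; 0.1614 0.8770]  K=[0.7891 -0.0709; 0.0930 0.5003]  nu=[-0.8738, -3.0848]  x^+=[-0.7137, 0.0424]  P^+=[0.0831 -0.0260; -0.0260 0.2123]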